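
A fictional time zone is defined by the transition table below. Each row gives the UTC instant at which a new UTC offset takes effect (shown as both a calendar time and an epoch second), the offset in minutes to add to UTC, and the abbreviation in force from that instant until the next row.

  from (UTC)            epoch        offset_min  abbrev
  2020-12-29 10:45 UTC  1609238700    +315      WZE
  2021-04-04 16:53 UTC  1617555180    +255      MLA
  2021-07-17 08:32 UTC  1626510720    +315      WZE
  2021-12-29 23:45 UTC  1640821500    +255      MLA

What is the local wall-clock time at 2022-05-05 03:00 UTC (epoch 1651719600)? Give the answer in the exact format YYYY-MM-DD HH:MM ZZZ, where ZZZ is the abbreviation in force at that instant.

2022-05-05 07:15 MLA

Query: 2022-05-05 03:00 UTC
Rule 4/4 (MLA, +04:15): 2021-12-29 23:45 UTC ≤ query < +∞
3·60 + 0 + 255 = 435 min
435 = 0·1440 + 435; 435 = 7·60 + 15 → 07:15, same day
→ 2022-05-05 07:15 MLA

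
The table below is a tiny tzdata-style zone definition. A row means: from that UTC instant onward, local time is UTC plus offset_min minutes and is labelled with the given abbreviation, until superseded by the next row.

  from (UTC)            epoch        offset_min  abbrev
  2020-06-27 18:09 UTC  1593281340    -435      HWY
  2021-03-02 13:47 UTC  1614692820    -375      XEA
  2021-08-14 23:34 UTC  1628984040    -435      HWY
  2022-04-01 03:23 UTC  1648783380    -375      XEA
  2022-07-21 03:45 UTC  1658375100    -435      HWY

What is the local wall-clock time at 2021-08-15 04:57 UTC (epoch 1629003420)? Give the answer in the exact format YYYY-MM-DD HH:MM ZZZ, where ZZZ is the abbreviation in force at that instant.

Query: 2021-08-15 04:57 UTC
Rule 3/5 (HWY, -07:15): 2021-08-14 23:34 UTC ≤ query < 2022-04-01 03:23 UTC
4·60 + 57 - 435 = -138 min
-138 = -1·1440 + 1302; 1302 = 21·60 + 42 → 21:42, 2021-08-15 - 1 day = 2021-08-14
→ 2021-08-14 21:42 HWY

2021-08-14 21:42 HWY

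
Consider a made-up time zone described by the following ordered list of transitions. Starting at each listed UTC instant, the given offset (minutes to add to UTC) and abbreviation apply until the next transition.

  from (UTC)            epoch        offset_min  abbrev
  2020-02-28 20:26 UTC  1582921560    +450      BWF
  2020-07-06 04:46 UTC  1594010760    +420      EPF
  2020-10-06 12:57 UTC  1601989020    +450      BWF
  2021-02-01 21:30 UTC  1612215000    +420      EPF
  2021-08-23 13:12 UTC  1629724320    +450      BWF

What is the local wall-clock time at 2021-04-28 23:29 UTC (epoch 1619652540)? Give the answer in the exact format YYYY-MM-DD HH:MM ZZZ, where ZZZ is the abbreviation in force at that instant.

Query: 2021-04-28 23:29 UTC
Rule 4/5 (EPF, +07:00): 2021-02-01 21:30 UTC ≤ query < 2021-08-23 13:12 UTC
23·60 + 29 + 420 = 1829 min
1829 = 1·1440 + 389; 389 = 6·60 + 29 → 06:29, 2021-04-28 + 1 day = 2021-04-29
→ 2021-04-29 06:29 EPF

2021-04-29 06:29 EPF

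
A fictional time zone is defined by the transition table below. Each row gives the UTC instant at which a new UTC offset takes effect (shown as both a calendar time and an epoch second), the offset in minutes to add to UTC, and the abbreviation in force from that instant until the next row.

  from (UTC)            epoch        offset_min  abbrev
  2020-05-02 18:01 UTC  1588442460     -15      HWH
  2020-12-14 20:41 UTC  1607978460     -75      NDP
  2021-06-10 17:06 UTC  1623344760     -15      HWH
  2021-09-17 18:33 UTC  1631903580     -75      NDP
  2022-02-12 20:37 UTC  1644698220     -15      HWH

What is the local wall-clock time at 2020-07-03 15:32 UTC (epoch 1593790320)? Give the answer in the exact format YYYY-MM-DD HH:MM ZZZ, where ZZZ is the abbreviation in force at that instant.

2020-07-03 15:17 HWH

Query: 2020-07-03 15:32 UTC
Rule 1/5 (HWH, -00:15): 2020-05-02 18:01 UTC ≤ query < 2020-12-14 20:41 UTC
15·60 + 32 - 15 = 917 min
917 = 0·1440 + 917; 917 = 15·60 + 17 → 15:17, same day
→ 2020-07-03 15:17 HWH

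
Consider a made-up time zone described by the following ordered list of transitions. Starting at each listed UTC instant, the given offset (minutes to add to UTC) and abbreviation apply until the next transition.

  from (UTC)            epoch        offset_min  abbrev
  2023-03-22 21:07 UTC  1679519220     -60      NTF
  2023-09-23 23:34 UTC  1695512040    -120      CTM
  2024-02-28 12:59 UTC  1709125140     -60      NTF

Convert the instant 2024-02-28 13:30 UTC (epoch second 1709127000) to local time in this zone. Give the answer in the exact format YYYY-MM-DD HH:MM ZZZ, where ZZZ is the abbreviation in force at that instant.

Query: 2024-02-28 13:30 UTC
Rule 3/3 (NTF, -01:00): 2024-02-28 12:59 UTC ≤ query < +∞
13·60 + 30 - 60 = 750 min
750 = 0·1440 + 750; 750 = 12·60 + 30 → 12:30, same day
→ 2024-02-28 12:30 NTF

2024-02-28 12:30 NTF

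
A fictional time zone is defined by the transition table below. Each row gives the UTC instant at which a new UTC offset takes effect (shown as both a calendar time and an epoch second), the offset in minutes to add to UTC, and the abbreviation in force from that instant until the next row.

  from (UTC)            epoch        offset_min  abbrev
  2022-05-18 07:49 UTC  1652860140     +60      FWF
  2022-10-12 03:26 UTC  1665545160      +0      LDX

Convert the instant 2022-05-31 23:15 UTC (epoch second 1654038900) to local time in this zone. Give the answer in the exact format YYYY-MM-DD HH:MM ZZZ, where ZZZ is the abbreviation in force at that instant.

2022-06-01 00:15 FWF

Query: 2022-05-31 23:15 UTC
Rule 1/2 (FWF, +01:00): 2022-05-18 07:49 UTC ≤ query < 2022-10-12 03:26 UTC
23·60 + 15 + 60 = 1455 min
1455 = 1·1440 + 15; 15 = 0·60 + 15 → 00:15, 2022-05-31 + 1 day = 2022-06-01
→ 2022-06-01 00:15 FWF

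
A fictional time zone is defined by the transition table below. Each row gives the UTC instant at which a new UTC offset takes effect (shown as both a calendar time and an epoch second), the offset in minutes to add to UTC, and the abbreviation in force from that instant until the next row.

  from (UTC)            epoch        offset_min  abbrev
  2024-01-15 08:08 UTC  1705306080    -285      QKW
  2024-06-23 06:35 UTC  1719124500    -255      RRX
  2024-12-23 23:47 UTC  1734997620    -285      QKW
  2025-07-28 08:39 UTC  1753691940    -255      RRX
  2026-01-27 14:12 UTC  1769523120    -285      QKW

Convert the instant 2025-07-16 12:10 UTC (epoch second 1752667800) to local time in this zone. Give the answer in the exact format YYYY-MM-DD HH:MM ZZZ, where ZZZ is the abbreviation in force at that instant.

Query: 2025-07-16 12:10 UTC
Rule 3/5 (QKW, -04:45): 2024-12-23 23:47 UTC ≤ query < 2025-07-28 08:39 UTC
12·60 + 10 - 285 = 445 min
445 = 0·1440 + 445; 445 = 7·60 + 25 → 07:25, same day
→ 2025-07-16 07:25 QKW

2025-07-16 07:25 QKW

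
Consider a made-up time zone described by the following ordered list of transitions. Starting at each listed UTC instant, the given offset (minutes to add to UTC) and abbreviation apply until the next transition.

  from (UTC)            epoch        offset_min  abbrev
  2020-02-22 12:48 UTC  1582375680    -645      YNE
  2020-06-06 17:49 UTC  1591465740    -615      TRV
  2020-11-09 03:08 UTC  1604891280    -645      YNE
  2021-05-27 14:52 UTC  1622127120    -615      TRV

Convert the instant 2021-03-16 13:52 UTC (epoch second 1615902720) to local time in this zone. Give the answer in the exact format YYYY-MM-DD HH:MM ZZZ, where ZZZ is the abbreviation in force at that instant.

2021-03-16 03:07 YNE

Query: 2021-03-16 13:52 UTC
Rule 3/4 (YNE, -10:45): 2020-11-09 03:08 UTC ≤ query < 2021-05-27 14:52 UTC
13·60 + 52 - 645 = 187 min
187 = 0·1440 + 187; 187 = 3·60 + 7 → 03:07, same day
→ 2021-03-16 03:07 YNE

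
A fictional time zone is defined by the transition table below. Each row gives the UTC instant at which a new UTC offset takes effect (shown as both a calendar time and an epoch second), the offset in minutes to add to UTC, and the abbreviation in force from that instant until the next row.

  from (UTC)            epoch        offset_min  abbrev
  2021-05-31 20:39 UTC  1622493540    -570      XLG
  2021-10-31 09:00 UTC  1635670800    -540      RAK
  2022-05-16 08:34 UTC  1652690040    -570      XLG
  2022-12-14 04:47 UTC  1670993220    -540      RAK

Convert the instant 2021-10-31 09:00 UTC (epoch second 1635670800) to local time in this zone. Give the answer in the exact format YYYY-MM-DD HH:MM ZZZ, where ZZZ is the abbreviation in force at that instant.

2021-10-31 00:00 RAK

Query: 2021-10-31 09:00 UTC
Rule 2/4 (RAK, -09:00): 2021-10-31 09:00 UTC ≤ query < 2022-05-16 08:34 UTC
9·60 + 0 - 540 = 0 min
0 = 0·1440 + 0; 0 = 0·60 + 0 → 00:00, same day
→ 2021-10-31 00:00 RAK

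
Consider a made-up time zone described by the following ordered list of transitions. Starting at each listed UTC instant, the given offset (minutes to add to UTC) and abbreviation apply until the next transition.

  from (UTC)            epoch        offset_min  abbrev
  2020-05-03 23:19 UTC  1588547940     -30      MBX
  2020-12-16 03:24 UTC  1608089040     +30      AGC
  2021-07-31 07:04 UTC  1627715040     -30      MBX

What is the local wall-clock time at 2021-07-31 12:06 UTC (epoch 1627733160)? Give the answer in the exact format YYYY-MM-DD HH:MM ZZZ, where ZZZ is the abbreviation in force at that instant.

2021-07-31 11:36 MBX

Query: 2021-07-31 12:06 UTC
Rule 3/3 (MBX, -00:30): 2021-07-31 07:04 UTC ≤ query < +∞
12·60 + 6 - 30 = 696 min
696 = 0·1440 + 696; 696 = 11·60 + 36 → 11:36, same day
→ 2021-07-31 11:36 MBX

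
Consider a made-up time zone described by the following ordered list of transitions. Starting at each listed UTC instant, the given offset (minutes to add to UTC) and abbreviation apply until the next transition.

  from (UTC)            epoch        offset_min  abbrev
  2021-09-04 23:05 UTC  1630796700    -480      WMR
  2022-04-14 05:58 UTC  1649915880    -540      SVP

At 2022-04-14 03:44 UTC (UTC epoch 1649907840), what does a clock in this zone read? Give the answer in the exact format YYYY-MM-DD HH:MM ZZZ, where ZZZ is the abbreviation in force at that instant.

2022-04-13 19:44 WMR

Query: 2022-04-14 03:44 UTC
Rule 1/2 (WMR, -08:00): 2021-09-04 23:05 UTC ≤ query < 2022-04-14 05:58 UTC
3·60 + 44 - 480 = -256 min
-256 = -1·1440 + 1184; 1184 = 19·60 + 44 → 19:44, 2022-04-14 - 1 day = 2022-04-13
→ 2022-04-13 19:44 WMR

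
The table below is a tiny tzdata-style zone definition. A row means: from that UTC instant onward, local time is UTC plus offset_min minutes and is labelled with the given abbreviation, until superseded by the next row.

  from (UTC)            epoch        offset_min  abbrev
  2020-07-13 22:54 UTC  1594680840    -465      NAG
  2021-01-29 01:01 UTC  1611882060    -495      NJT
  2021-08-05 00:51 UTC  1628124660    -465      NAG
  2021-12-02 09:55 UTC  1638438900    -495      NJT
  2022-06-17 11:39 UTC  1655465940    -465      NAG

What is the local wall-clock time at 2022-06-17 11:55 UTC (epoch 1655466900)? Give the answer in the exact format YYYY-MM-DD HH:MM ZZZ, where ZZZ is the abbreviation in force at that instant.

Query: 2022-06-17 11:55 UTC
Rule 5/5 (NAG, -07:45): 2022-06-17 11:39 UTC ≤ query < +∞
11·60 + 55 - 465 = 250 min
250 = 0·1440 + 250; 250 = 4·60 + 10 → 04:10, same day
→ 2022-06-17 04:10 NAG

2022-06-17 04:10 NAG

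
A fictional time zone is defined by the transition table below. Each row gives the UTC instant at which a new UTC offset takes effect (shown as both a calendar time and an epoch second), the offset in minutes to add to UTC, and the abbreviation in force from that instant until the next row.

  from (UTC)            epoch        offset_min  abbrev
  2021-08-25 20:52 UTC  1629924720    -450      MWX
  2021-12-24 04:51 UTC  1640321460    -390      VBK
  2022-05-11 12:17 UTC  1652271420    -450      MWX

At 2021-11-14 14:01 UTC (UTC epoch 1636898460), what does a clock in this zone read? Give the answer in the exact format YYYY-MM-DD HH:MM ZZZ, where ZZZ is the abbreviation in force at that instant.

2021-11-14 06:31 MWX

Query: 2021-11-14 14:01 UTC
Rule 1/3 (MWX, -07:30): 2021-08-25 20:52 UTC ≤ query < 2021-12-24 04:51 UTC
14·60 + 1 - 450 = 391 min
391 = 0·1440 + 391; 391 = 6·60 + 31 → 06:31, same day
→ 2021-11-14 06:31 MWX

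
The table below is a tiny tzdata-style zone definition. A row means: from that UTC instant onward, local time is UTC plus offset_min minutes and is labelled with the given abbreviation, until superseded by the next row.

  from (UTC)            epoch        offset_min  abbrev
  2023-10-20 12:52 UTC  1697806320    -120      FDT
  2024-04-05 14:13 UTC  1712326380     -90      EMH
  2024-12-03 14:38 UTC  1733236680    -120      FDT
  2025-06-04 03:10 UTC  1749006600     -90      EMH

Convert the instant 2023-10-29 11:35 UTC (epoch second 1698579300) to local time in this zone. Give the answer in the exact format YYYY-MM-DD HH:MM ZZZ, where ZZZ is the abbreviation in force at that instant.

2023-10-29 09:35 FDT

Query: 2023-10-29 11:35 UTC
Rule 1/4 (FDT, -02:00): 2023-10-20 12:52 UTC ≤ query < 2024-04-05 14:13 UTC
11·60 + 35 - 120 = 575 min
575 = 0·1440 + 575; 575 = 9·60 + 35 → 09:35, same day
→ 2023-10-29 09:35 FDT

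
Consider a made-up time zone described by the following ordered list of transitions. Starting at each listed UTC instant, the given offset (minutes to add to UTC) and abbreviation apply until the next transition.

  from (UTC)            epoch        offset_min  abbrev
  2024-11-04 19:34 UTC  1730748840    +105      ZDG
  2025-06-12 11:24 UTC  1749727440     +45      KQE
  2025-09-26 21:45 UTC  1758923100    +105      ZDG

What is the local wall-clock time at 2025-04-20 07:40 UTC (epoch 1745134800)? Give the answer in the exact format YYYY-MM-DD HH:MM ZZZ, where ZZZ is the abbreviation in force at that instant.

Query: 2025-04-20 07:40 UTC
Rule 1/3 (ZDG, +01:45): 2024-11-04 19:34 UTC ≤ query < 2025-06-12 11:24 UTC
7·60 + 40 + 105 = 565 min
565 = 0·1440 + 565; 565 = 9·60 + 25 → 09:25, same day
→ 2025-04-20 09:25 ZDG

2025-04-20 09:25 ZDG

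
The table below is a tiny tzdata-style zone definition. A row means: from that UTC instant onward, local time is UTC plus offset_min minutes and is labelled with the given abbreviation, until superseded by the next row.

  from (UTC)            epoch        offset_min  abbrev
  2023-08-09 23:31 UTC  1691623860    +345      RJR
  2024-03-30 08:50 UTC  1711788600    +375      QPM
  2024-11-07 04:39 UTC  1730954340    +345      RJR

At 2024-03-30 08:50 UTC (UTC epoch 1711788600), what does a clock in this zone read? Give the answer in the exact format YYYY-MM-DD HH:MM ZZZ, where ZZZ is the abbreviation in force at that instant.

Query: 2024-03-30 08:50 UTC
Rule 2/3 (QPM, +06:15): 2024-03-30 08:50 UTC ≤ query < 2024-11-07 04:39 UTC
8·60 + 50 + 375 = 905 min
905 = 0·1440 + 905; 905 = 15·60 + 5 → 15:05, same day
→ 2024-03-30 15:05 QPM

2024-03-30 15:05 QPM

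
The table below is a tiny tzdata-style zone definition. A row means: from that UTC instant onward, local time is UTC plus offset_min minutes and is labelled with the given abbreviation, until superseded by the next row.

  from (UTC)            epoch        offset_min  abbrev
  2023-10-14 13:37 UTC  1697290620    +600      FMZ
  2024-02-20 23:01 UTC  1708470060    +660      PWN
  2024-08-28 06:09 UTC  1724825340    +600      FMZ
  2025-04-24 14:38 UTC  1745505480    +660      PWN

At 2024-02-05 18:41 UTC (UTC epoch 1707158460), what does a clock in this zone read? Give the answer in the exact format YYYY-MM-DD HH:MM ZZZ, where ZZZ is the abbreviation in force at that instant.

2024-02-06 04:41 FMZ

Query: 2024-02-05 18:41 UTC
Rule 1/4 (FMZ, +10:00): 2023-10-14 13:37 UTC ≤ query < 2024-02-20 23:01 UTC
18·60 + 41 + 600 = 1721 min
1721 = 1·1440 + 281; 281 = 4·60 + 41 → 04:41, 2024-02-05 + 1 day = 2024-02-06
→ 2024-02-06 04:41 FMZ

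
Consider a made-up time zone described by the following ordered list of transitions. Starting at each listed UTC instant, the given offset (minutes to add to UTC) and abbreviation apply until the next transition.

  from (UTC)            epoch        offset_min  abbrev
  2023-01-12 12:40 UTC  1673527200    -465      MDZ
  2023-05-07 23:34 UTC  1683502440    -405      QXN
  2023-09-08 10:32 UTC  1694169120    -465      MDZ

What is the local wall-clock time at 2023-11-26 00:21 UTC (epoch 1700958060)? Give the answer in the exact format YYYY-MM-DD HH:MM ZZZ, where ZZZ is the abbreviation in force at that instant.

Query: 2023-11-26 00:21 UTC
Rule 3/3 (MDZ, -07:45): 2023-09-08 10:32 UTC ≤ query < +∞
0·60 + 21 - 465 = -444 min
-444 = -1·1440 + 996; 996 = 16·60 + 36 → 16:36, 2023-11-26 - 1 day = 2023-11-25
→ 2023-11-25 16:36 MDZ

2023-11-25 16:36 MDZ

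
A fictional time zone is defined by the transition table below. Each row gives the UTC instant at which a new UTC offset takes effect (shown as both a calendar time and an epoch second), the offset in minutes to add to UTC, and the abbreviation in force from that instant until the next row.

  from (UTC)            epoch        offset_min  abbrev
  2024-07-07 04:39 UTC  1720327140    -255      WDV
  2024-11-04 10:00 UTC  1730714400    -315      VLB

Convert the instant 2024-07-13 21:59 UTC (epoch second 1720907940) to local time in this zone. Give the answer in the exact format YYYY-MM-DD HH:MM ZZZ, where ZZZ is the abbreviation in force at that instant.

Query: 2024-07-13 21:59 UTC
Rule 1/2 (WDV, -04:15): 2024-07-07 04:39 UTC ≤ query < 2024-11-04 10:00 UTC
21·60 + 59 - 255 = 1064 min
1064 = 0·1440 + 1064; 1064 = 17·60 + 44 → 17:44, same day
→ 2024-07-13 17:44 WDV

2024-07-13 17:44 WDV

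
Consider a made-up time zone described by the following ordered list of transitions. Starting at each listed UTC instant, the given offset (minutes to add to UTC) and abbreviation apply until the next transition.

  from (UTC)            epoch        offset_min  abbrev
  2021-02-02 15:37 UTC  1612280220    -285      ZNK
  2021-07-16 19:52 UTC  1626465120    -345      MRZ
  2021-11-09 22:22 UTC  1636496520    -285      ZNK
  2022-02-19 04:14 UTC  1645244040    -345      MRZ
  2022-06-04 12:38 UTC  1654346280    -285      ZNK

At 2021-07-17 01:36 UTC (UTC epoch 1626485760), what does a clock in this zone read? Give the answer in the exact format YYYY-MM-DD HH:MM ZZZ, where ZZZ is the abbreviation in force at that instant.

Query: 2021-07-17 01:36 UTC
Rule 2/5 (MRZ, -05:45): 2021-07-16 19:52 UTC ≤ query < 2021-11-09 22:22 UTC
1·60 + 36 - 345 = -249 min
-249 = -1·1440 + 1191; 1191 = 19·60 + 51 → 19:51, 2021-07-17 - 1 day = 2021-07-16
→ 2021-07-16 19:51 MRZ

2021-07-16 19:51 MRZ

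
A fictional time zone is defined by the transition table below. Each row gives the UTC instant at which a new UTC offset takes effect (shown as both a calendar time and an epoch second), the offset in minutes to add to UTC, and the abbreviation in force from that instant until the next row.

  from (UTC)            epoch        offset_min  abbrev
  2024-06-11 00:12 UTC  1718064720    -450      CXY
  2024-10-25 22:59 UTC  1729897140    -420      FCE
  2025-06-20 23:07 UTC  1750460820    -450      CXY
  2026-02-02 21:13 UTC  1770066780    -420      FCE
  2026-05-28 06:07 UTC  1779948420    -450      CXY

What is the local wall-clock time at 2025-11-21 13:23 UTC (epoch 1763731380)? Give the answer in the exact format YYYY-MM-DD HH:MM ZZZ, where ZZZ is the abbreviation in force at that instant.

Query: 2025-11-21 13:23 UTC
Rule 3/5 (CXY, -07:30): 2025-06-20 23:07 UTC ≤ query < 2026-02-02 21:13 UTC
13·60 + 23 - 450 = 353 min
353 = 0·1440 + 353; 353 = 5·60 + 53 → 05:53, same day
→ 2025-11-21 05:53 CXY

2025-11-21 05:53 CXY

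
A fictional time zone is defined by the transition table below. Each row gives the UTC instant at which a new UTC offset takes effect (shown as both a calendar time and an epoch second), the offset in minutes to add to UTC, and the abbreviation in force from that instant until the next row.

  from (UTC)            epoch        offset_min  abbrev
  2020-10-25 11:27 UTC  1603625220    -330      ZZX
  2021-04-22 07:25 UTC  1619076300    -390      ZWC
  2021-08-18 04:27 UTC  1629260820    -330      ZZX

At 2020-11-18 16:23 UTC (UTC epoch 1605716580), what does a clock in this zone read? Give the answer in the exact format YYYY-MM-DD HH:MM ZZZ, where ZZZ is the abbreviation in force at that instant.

Query: 2020-11-18 16:23 UTC
Rule 1/3 (ZZX, -05:30): 2020-10-25 11:27 UTC ≤ query < 2021-04-22 07:25 UTC
16·60 + 23 - 330 = 653 min
653 = 0·1440 + 653; 653 = 10·60 + 53 → 10:53, same day
→ 2020-11-18 10:53 ZZX

2020-11-18 10:53 ZZX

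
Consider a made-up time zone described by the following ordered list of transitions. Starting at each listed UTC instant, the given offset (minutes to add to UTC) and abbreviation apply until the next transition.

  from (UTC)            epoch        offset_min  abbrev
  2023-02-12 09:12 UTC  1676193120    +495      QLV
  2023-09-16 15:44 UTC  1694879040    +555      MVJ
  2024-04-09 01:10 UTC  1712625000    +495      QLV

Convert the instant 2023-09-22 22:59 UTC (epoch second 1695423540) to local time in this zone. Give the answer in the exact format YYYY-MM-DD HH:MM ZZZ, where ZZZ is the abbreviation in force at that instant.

2023-09-23 08:14 MVJ

Query: 2023-09-22 22:59 UTC
Rule 2/3 (MVJ, +09:15): 2023-09-16 15:44 UTC ≤ query < 2024-04-09 01:10 UTC
22·60 + 59 + 555 = 1934 min
1934 = 1·1440 + 494; 494 = 8·60 + 14 → 08:14, 2023-09-22 + 1 day = 2023-09-23
→ 2023-09-23 08:14 MVJ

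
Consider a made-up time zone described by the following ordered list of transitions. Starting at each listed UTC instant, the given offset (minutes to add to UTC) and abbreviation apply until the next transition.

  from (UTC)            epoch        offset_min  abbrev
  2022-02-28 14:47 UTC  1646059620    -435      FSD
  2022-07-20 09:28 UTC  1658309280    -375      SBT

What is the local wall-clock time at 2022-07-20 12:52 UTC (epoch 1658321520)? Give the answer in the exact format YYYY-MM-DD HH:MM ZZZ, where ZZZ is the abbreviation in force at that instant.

2022-07-20 06:37 SBT

Query: 2022-07-20 12:52 UTC
Rule 2/2 (SBT, -06:15): 2022-07-20 09:28 UTC ≤ query < +∞
12·60 + 52 - 375 = 397 min
397 = 0·1440 + 397; 397 = 6·60 + 37 → 06:37, same day
→ 2022-07-20 06:37 SBT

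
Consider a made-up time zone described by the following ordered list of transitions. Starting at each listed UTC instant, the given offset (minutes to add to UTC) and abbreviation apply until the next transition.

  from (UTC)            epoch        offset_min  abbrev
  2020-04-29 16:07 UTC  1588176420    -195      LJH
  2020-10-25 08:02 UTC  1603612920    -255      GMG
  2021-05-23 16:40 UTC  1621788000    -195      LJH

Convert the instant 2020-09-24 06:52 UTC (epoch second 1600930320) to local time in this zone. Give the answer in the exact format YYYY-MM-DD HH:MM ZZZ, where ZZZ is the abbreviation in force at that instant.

Query: 2020-09-24 06:52 UTC
Rule 1/3 (LJH, -03:15): 2020-04-29 16:07 UTC ≤ query < 2020-10-25 08:02 UTC
6·60 + 52 - 195 = 217 min
217 = 0·1440 + 217; 217 = 3·60 + 37 → 03:37, same day
→ 2020-09-24 03:37 LJH

2020-09-24 03:37 LJH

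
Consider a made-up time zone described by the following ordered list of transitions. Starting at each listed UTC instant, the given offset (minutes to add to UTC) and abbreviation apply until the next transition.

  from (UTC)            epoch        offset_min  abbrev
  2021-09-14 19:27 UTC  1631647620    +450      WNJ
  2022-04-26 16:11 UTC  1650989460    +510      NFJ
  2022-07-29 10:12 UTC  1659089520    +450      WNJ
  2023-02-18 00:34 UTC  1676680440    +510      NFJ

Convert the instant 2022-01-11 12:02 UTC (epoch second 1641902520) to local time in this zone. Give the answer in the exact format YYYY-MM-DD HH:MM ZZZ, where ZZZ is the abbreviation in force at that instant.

2022-01-11 19:32 WNJ

Query: 2022-01-11 12:02 UTC
Rule 1/4 (WNJ, +07:30): 2021-09-14 19:27 UTC ≤ query < 2022-04-26 16:11 UTC
12·60 + 2 + 450 = 1172 min
1172 = 0·1440 + 1172; 1172 = 19·60 + 32 → 19:32, same day
→ 2022-01-11 19:32 WNJ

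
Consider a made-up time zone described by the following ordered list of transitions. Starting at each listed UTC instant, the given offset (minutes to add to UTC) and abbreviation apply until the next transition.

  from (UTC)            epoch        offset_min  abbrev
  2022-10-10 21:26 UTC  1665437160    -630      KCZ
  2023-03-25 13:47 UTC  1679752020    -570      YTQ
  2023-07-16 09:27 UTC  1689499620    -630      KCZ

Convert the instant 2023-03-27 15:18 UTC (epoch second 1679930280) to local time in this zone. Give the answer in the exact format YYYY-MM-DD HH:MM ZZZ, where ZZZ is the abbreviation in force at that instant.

2023-03-27 05:48 YTQ

Query: 2023-03-27 15:18 UTC
Rule 2/3 (YTQ, -09:30): 2023-03-25 13:47 UTC ≤ query < 2023-07-16 09:27 UTC
15·60 + 18 - 570 = 348 min
348 = 0·1440 + 348; 348 = 5·60 + 48 → 05:48, same day
→ 2023-03-27 05:48 YTQ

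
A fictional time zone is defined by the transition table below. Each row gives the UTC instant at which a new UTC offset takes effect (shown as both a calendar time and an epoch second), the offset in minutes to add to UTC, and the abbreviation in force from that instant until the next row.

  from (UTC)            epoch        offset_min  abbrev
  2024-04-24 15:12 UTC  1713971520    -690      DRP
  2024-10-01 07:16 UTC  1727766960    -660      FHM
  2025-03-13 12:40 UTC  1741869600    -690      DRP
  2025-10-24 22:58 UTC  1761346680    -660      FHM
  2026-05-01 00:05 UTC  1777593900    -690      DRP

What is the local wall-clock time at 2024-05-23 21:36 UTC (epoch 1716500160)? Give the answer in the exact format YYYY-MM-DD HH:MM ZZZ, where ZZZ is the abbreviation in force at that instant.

Query: 2024-05-23 21:36 UTC
Rule 1/5 (DRP, -11:30): 2024-04-24 15:12 UTC ≤ query < 2024-10-01 07:16 UTC
21·60 + 36 - 690 = 606 min
606 = 0·1440 + 606; 606 = 10·60 + 6 → 10:06, same day
→ 2024-05-23 10:06 DRP

2024-05-23 10:06 DRP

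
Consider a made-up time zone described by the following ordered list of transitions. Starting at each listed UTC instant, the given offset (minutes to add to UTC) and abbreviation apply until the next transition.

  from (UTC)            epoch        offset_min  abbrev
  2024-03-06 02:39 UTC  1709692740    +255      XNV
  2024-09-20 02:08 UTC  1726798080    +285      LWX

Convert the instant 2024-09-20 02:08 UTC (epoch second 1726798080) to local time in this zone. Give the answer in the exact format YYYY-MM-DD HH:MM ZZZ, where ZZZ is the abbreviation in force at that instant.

Query: 2024-09-20 02:08 UTC
Rule 2/2 (LWX, +04:45): 2024-09-20 02:08 UTC ≤ query < +∞
2·60 + 8 + 285 = 413 min
413 = 0·1440 + 413; 413 = 6·60 + 53 → 06:53, same day
→ 2024-09-20 06:53 LWX

2024-09-20 06:53 LWX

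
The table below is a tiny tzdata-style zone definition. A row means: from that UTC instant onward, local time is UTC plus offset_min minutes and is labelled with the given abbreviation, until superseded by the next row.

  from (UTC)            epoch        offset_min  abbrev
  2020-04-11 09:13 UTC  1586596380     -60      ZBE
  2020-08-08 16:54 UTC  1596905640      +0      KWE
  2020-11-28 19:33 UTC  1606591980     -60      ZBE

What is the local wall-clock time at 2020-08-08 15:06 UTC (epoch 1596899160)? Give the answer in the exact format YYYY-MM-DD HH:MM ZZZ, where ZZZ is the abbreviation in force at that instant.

2020-08-08 14:06 ZBE

Query: 2020-08-08 15:06 UTC
Rule 1/3 (ZBE, -01:00): 2020-04-11 09:13 UTC ≤ query < 2020-08-08 16:54 UTC
15·60 + 6 - 60 = 846 min
846 = 0·1440 + 846; 846 = 14·60 + 6 → 14:06, same day
→ 2020-08-08 14:06 ZBE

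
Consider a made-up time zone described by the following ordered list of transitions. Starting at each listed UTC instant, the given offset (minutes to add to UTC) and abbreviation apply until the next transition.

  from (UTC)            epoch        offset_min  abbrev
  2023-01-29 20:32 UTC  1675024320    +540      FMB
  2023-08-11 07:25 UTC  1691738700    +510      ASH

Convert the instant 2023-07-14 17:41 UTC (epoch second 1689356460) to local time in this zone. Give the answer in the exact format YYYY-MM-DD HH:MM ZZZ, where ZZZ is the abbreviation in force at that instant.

2023-07-15 02:41 FMB

Query: 2023-07-14 17:41 UTC
Rule 1/2 (FMB, +09:00): 2023-01-29 20:32 UTC ≤ query < 2023-08-11 07:25 UTC
17·60 + 41 + 540 = 1601 min
1601 = 1·1440 + 161; 161 = 2·60 + 41 → 02:41, 2023-07-14 + 1 day = 2023-07-15
→ 2023-07-15 02:41 FMB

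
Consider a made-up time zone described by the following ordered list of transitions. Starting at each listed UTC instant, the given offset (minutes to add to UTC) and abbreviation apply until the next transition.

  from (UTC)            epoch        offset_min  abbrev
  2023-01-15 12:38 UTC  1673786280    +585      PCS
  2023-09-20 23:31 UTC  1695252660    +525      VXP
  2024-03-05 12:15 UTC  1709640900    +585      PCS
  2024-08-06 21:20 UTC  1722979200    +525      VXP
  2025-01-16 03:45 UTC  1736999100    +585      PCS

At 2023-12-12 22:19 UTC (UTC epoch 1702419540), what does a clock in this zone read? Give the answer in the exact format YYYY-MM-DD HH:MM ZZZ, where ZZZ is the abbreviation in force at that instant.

2023-12-13 07:04 VXP

Query: 2023-12-12 22:19 UTC
Rule 2/5 (VXP, +08:45): 2023-09-20 23:31 UTC ≤ query < 2024-03-05 12:15 UTC
22·60 + 19 + 525 = 1864 min
1864 = 1·1440 + 424; 424 = 7·60 + 4 → 07:04, 2023-12-12 + 1 day = 2023-12-13
→ 2023-12-13 07:04 VXP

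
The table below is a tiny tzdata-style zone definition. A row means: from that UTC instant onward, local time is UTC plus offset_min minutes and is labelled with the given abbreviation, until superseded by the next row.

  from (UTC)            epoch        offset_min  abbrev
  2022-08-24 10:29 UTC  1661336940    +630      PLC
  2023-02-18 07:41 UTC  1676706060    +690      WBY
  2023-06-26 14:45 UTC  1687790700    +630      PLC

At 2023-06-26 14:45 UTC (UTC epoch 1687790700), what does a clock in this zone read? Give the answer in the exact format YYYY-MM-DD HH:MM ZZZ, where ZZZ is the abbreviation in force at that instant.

2023-06-27 01:15 PLC

Query: 2023-06-26 14:45 UTC
Rule 3/3 (PLC, +10:30): 2023-06-26 14:45 UTC ≤ query < +∞
14·60 + 45 + 630 = 1515 min
1515 = 1·1440 + 75; 75 = 1·60 + 15 → 01:15, 2023-06-26 + 1 day = 2023-06-27
→ 2023-06-27 01:15 PLC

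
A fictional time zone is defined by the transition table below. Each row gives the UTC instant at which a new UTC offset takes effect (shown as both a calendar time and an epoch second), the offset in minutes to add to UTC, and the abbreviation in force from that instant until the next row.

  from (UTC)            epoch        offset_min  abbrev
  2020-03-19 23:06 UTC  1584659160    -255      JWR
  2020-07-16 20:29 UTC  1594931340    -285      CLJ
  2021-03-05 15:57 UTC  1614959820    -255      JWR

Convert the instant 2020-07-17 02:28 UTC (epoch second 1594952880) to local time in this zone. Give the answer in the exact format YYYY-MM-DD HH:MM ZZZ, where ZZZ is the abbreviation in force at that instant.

2020-07-16 21:43 CLJ

Query: 2020-07-17 02:28 UTC
Rule 2/3 (CLJ, -04:45): 2020-07-16 20:29 UTC ≤ query < 2021-03-05 15:57 UTC
2·60 + 28 - 285 = -137 min
-137 = -1·1440 + 1303; 1303 = 21·60 + 43 → 21:43, 2020-07-17 - 1 day = 2020-07-16
→ 2020-07-16 21:43 CLJ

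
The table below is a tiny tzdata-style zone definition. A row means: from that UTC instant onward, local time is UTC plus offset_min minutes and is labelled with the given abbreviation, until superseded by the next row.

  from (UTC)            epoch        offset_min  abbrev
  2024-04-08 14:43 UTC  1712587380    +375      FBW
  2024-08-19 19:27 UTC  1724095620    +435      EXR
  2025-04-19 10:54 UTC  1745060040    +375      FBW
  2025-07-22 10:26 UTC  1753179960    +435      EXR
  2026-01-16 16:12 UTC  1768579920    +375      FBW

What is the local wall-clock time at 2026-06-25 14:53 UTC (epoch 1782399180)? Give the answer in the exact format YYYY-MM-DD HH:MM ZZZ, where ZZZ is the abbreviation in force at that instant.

Query: 2026-06-25 14:53 UTC
Rule 5/5 (FBW, +06:15): 2026-01-16 16:12 UTC ≤ query < +∞
14·60 + 53 + 375 = 1268 min
1268 = 0·1440 + 1268; 1268 = 21·60 + 8 → 21:08, same day
→ 2026-06-25 21:08 FBW

2026-06-25 21:08 FBW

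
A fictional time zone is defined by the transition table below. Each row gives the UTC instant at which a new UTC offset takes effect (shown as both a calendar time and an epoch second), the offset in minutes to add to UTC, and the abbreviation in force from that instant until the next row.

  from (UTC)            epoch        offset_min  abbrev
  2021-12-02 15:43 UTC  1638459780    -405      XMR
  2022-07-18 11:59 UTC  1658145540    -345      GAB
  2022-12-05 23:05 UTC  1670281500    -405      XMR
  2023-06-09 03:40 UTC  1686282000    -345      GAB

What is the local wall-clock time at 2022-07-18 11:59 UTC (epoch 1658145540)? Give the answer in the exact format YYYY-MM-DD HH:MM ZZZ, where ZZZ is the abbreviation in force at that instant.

Query: 2022-07-18 11:59 UTC
Rule 2/4 (GAB, -05:45): 2022-07-18 11:59 UTC ≤ query < 2022-12-05 23:05 UTC
11·60 + 59 - 345 = 374 min
374 = 0·1440 + 374; 374 = 6·60 + 14 → 06:14, same day
→ 2022-07-18 06:14 GAB

2022-07-18 06:14 GAB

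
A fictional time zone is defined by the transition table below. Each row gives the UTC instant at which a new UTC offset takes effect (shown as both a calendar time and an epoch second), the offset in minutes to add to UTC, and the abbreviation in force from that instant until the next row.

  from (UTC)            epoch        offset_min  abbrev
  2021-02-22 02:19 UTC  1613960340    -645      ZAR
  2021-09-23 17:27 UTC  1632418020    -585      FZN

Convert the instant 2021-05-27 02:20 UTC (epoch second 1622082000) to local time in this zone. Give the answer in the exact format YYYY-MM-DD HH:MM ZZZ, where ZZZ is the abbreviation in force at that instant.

Query: 2021-05-27 02:20 UTC
Rule 1/2 (ZAR, -10:45): 2021-02-22 02:19 UTC ≤ query < 2021-09-23 17:27 UTC
2·60 + 20 - 645 = -505 min
-505 = -1·1440 + 935; 935 = 15·60 + 35 → 15:35, 2021-05-27 - 1 day = 2021-05-26
→ 2021-05-26 15:35 ZAR

2021-05-26 15:35 ZAR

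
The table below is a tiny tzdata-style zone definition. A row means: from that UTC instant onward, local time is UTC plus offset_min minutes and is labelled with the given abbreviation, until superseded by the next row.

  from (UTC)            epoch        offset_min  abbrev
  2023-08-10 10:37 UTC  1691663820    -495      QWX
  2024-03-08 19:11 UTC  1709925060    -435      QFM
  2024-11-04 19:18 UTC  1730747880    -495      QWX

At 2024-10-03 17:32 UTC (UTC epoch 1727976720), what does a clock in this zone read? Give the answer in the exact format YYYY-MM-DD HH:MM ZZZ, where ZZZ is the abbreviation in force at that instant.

2024-10-03 10:17 QFM

Query: 2024-10-03 17:32 UTC
Rule 2/3 (QFM, -07:15): 2024-03-08 19:11 UTC ≤ query < 2024-11-04 19:18 UTC
17·60 + 32 - 435 = 617 min
617 = 0·1440 + 617; 617 = 10·60 + 17 → 10:17, same day
→ 2024-10-03 10:17 QFM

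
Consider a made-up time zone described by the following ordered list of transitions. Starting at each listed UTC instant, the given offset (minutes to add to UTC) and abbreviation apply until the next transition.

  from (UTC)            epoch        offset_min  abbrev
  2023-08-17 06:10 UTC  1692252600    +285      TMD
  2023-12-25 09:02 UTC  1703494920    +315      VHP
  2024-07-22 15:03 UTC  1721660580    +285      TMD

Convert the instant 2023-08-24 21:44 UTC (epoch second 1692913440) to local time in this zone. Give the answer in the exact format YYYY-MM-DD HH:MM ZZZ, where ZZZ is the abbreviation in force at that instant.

2023-08-25 02:29 TMD

Query: 2023-08-24 21:44 UTC
Rule 1/3 (TMD, +04:45): 2023-08-17 06:10 UTC ≤ query < 2023-12-25 09:02 UTC
21·60 + 44 + 285 = 1589 min
1589 = 1·1440 + 149; 149 = 2·60 + 29 → 02:29, 2023-08-24 + 1 day = 2023-08-25
→ 2023-08-25 02:29 TMD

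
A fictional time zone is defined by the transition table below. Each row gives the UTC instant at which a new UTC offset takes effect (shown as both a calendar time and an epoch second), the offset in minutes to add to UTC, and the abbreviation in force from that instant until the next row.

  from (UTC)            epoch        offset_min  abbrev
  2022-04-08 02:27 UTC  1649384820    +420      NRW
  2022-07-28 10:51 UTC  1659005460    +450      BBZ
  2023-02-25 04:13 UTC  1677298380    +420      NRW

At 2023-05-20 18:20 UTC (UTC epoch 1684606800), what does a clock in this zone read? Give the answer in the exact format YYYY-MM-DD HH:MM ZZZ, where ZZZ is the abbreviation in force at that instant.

2023-05-21 01:20 NRW

Query: 2023-05-20 18:20 UTC
Rule 3/3 (NRW, +07:00): 2023-02-25 04:13 UTC ≤ query < +∞
18·60 + 20 + 420 = 1520 min
1520 = 1·1440 + 80; 80 = 1·60 + 20 → 01:20, 2023-05-20 + 1 day = 2023-05-21
→ 2023-05-21 01:20 NRW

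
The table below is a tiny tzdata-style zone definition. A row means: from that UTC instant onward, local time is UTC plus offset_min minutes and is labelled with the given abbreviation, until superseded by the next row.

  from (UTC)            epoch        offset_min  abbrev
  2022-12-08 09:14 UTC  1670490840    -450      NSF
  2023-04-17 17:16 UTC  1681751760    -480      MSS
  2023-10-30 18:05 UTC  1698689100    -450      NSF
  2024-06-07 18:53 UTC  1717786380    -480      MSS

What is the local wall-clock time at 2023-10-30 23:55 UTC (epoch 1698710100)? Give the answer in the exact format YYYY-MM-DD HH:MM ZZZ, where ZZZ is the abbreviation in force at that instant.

Query: 2023-10-30 23:55 UTC
Rule 3/4 (NSF, -07:30): 2023-10-30 18:05 UTC ≤ query < 2024-06-07 18:53 UTC
23·60 + 55 - 450 = 985 min
985 = 0·1440 + 985; 985 = 16·60 + 25 → 16:25, same day
→ 2023-10-30 16:25 NSF

2023-10-30 16:25 NSF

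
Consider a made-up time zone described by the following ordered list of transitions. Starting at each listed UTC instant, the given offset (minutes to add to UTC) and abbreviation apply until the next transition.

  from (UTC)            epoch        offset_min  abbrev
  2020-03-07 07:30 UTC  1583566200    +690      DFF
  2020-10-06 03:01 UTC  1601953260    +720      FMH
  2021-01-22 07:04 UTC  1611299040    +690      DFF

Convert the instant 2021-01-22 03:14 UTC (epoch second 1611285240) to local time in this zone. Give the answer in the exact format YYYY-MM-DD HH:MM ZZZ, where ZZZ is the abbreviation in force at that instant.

2021-01-22 15:14 FMH

Query: 2021-01-22 03:14 UTC
Rule 2/3 (FMH, +12:00): 2020-10-06 03:01 UTC ≤ query < 2021-01-22 07:04 UTC
3·60 + 14 + 720 = 914 min
914 = 0·1440 + 914; 914 = 15·60 + 14 → 15:14, same day
→ 2021-01-22 15:14 FMH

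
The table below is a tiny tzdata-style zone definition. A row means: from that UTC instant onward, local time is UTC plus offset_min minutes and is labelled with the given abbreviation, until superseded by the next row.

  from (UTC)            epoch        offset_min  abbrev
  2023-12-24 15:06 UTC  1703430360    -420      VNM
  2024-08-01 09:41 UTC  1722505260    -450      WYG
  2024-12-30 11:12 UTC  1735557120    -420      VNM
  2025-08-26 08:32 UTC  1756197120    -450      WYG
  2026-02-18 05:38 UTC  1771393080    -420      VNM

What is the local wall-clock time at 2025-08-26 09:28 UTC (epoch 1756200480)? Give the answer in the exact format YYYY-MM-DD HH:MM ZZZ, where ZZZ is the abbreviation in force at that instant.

Query: 2025-08-26 09:28 UTC
Rule 4/5 (WYG, -07:30): 2025-08-26 08:32 UTC ≤ query < 2026-02-18 05:38 UTC
9·60 + 28 - 450 = 118 min
118 = 0·1440 + 118; 118 = 1·60 + 58 → 01:58, same day
→ 2025-08-26 01:58 WYG

2025-08-26 01:58 WYG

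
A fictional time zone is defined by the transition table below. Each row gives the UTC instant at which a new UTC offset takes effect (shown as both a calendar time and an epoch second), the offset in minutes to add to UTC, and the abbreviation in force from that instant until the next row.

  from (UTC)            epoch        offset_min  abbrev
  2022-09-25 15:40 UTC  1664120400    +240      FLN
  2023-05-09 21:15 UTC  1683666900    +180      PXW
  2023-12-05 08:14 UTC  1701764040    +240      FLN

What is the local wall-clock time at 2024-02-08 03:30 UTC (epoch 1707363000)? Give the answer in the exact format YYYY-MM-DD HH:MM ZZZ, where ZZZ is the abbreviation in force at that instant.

2024-02-08 07:30 FLN

Query: 2024-02-08 03:30 UTC
Rule 3/3 (FLN, +04:00): 2023-12-05 08:14 UTC ≤ query < +∞
3·60 + 30 + 240 = 450 min
450 = 0·1440 + 450; 450 = 7·60 + 30 → 07:30, same day
→ 2024-02-08 07:30 FLN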